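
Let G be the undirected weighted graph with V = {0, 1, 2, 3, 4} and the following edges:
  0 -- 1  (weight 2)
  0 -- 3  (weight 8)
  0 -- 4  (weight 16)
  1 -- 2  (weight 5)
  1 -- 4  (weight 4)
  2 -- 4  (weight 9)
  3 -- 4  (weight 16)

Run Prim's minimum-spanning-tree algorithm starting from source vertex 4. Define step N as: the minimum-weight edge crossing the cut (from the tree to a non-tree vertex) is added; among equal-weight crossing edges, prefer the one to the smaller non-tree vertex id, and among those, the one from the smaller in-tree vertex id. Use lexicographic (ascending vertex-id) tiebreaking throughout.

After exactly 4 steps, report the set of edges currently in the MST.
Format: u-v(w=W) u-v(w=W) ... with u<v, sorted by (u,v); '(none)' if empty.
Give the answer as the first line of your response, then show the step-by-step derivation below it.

0-1(w=2) 0-3(w=8) 1-2(w=5) 1-4(w=4)

step 1: add edge 1-4 (w=4); MST = {1-4(w=4)}
step 2: add edge 0-1 (w=2); MST = {0-1(w=2) 1-4(w=4)}
step 3: add edge 1-2 (w=5); MST = {0-1(w=2) 1-2(w=5) 1-4(w=4)}
step 4: add edge 0-3 (w=8); MST = {0-1(w=2) 0-3(w=8) 1-2(w=5) 1-4(w=4)}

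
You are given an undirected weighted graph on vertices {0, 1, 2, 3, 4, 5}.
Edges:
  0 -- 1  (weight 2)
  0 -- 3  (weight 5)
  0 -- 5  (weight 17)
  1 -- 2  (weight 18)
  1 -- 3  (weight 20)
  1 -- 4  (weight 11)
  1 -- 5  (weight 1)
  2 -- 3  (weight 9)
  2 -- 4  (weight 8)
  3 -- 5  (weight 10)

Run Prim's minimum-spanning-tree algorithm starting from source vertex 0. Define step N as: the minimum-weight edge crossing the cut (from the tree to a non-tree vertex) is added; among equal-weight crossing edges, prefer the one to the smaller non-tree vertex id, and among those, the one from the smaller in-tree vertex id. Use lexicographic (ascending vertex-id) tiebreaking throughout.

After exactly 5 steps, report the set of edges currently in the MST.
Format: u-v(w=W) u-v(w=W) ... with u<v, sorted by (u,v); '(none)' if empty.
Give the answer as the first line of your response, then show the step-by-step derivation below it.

0-1(w=2) 0-3(w=5) 1-5(w=1) 2-3(w=9) 2-4(w=8)

step 1: add edge 0-1 (w=2); MST = {0-1(w=2)}
step 2: add edge 1-5 (w=1); MST = {0-1(w=2) 1-5(w=1)}
step 3: add edge 0-3 (w=5); MST = {0-1(w=2) 0-3(w=5) 1-5(w=1)}
step 4: add edge 2-3 (w=9); MST = {0-1(w=2) 0-3(w=5) 1-5(w=1) 2-3(w=9)}
step 5: add edge 2-4 (w=8); MST = {0-1(w=2) 0-3(w=5) 1-5(w=1) 2-3(w=9) 2-4(w=8)}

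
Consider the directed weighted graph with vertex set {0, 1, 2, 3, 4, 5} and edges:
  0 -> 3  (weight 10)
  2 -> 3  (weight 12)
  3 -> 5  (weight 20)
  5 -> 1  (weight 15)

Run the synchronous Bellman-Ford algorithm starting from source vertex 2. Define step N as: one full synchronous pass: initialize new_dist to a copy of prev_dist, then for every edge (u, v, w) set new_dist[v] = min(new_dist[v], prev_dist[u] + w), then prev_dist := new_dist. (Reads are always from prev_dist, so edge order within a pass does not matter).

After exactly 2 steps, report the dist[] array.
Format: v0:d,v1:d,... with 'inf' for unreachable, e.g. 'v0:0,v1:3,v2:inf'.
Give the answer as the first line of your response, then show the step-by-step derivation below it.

v0:inf,v1:inf,v2:0,v3:12,v4:inf,v5:32

step 1: dist = v0:inf,v1:inf,v2:0,v3:12,v4:inf,v5:inf
step 2: dist = v0:inf,v1:inf,v2:0,v3:12,v4:inf,v5:32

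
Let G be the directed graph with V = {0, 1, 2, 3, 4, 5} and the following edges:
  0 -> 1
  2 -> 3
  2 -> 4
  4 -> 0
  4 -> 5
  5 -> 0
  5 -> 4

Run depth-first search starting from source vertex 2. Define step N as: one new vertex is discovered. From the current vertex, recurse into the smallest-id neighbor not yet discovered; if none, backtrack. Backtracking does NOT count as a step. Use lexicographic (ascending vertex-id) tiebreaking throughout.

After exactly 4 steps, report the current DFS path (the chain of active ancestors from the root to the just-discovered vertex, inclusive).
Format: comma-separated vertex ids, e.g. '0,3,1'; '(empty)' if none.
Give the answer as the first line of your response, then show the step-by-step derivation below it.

2,4,0

step 1: discover 2; path=2; order=2
step 2: discover 3; path=2>3; order=2,3
step 3: discover 4; path=2>4; order=2,3,4
step 4: discover 0; path=2>4>0; order=2,3,4,0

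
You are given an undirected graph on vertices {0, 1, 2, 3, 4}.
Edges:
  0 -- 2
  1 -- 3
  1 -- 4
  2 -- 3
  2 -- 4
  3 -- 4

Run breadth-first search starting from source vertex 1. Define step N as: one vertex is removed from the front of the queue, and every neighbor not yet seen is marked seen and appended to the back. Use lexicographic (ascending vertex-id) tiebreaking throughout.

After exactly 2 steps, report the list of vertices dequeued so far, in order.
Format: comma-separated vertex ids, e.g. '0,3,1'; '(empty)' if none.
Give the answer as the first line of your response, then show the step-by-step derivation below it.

1,3

step 1: dequeue 1; queue=[3,4]; order=1
step 2: dequeue 3; queue=[4,2]; order=1,3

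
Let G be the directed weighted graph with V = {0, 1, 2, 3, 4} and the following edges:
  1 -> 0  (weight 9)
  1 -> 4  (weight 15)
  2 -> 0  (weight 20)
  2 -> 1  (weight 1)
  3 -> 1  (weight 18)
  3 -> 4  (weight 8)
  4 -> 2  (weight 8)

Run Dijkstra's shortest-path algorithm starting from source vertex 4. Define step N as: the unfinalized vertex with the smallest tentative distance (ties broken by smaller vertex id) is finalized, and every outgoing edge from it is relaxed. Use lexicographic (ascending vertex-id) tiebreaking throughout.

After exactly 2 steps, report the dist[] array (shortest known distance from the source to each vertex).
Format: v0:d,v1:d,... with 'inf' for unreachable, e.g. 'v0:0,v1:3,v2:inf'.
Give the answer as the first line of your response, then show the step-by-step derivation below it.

v0:28,v1:9,v2:8,v3:inf,v4:0

step 1: dist = v0:inf,v1:inf,v2:8,v3:inf,v4:0
step 2: dist = v0:28,v1:9,v2:8,v3:inf,v4:0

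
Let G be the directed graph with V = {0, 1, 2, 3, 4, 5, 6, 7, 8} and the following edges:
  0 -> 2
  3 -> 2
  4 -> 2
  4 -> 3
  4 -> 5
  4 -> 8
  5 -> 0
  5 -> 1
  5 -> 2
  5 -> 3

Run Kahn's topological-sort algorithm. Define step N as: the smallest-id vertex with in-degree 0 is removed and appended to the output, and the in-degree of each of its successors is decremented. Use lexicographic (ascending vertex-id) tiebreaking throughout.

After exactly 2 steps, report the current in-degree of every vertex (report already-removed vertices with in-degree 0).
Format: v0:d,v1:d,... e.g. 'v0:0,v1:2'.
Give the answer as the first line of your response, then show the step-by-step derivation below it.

v0:0,v1:0,v2:2,v3:0,v4:0,v5:0,v6:0,v7:0,v8:0

step 1: output 4; order=[4]; indeg=(1,1,3,1,0,0,0,0,0)
step 2: output 5; order=[4,5]; indeg=(0,0,2,0,0,0,0,0,0)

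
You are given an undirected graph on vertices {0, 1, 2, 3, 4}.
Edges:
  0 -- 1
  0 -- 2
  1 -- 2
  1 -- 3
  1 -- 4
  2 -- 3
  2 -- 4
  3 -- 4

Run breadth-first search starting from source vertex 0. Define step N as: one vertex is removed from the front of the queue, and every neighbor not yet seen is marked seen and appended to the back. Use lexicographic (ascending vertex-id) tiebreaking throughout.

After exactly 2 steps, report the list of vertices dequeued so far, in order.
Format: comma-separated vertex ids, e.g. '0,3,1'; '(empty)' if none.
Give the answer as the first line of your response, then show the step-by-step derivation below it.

0,1

step 1: dequeue 0; queue=[1,2]; order=0
step 2: dequeue 1; queue=[2,3,4]; order=0,1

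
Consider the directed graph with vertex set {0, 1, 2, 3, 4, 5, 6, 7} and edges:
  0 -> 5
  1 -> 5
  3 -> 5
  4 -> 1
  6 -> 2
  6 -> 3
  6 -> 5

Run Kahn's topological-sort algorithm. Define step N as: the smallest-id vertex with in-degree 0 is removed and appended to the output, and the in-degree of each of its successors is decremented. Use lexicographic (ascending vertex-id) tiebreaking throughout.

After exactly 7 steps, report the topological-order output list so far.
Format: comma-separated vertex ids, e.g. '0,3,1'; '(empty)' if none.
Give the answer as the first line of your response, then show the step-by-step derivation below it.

0,4,1,6,2,3,5

step 1: output 0; order=[0]; indeg=(0,1,1,1,0,3,0,0)
step 2: output 4; order=[0,4]; indeg=(0,0,1,1,0,3,0,0)
step 3: output 1; order=[0,4,1]; indeg=(0,0,1,1,0,2,0,0)
step 4: output 6; order=[0,4,1,6]; indeg=(0,0,0,0,0,1,0,0)
step 5: output 2; order=[0,4,1,6,2]; indeg=(0,0,0,0,0,1,0,0)
step 6: output 3; order=[0,4,1,6,2,3]; indeg=(0,0,0,0,0,0,0,0)
step 7: output 5; order=[0,4,1,6,2,3,5]; indeg=(0,0,0,0,0,0,0,0)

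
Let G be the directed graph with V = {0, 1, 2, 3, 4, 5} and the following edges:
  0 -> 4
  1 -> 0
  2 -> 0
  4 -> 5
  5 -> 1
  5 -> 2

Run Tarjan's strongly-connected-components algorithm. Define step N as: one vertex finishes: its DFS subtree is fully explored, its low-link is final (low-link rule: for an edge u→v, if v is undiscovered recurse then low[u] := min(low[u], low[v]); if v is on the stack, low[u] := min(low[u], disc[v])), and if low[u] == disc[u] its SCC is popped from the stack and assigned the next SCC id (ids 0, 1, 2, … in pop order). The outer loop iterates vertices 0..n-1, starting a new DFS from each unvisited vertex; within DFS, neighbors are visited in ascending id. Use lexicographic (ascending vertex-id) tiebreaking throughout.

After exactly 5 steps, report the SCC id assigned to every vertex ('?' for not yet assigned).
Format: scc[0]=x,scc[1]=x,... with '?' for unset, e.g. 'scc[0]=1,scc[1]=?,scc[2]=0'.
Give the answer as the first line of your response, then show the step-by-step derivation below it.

scc[0]=0,scc[1]=0,scc[2]=0,scc[3]=?,scc[4]=0,scc[5]=0

step 1: low=(low[0]=0,low[1]=0,low[2]=?,low[3]=?,low[4]=1,low[5]=2); scc=(scc[0]=?,scc[1]=?,scc[2]=?,scc[3]=?,scc[4]=?,scc[5]=?)
step 2: low=(low[0]=0,low[1]=0,low[2]=0,low[3]=?,low[4]=1,low[5]=0); scc=(scc[0]=?,scc[1]=?,scc[2]=?,scc[3]=?,scc[4]=?,scc[5]=?)
step 3: low=(low[0]=0,low[1]=0,low[2]=0,low[3]=?,low[4]=1,low[5]=0); scc=(scc[0]=?,scc[1]=?,scc[2]=?,scc[3]=?,scc[4]=?,scc[5]=?)
step 4: low=(low[0]=0,low[1]=0,low[2]=0,low[3]=?,low[4]=0,low[5]=0); scc=(scc[0]=?,scc[1]=?,scc[2]=?,scc[3]=?,scc[4]=?,scc[5]=?)
step 5: low=(low[0]=0,low[1]=0,low[2]=0,low[3]=?,low[4]=0,low[5]=0); scc=(scc[0]=0,scc[1]=0,scc[2]=0,scc[3]=?,scc[4]=0,scc[5]=0)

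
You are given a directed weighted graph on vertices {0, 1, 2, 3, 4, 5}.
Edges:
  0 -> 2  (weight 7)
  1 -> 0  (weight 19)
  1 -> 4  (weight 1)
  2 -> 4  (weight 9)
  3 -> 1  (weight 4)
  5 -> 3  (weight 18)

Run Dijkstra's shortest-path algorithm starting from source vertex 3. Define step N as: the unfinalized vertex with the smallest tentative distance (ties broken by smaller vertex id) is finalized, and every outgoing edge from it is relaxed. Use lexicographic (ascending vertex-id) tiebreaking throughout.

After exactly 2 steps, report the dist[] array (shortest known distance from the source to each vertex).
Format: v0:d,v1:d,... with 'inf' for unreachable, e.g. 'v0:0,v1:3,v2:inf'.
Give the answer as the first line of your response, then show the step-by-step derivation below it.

v0:23,v1:4,v2:inf,v3:0,v4:5,v5:inf

step 1: dist = v0:inf,v1:4,v2:inf,v3:0,v4:inf,v5:inf
step 2: dist = v0:23,v1:4,v2:inf,v3:0,v4:5,v5:inf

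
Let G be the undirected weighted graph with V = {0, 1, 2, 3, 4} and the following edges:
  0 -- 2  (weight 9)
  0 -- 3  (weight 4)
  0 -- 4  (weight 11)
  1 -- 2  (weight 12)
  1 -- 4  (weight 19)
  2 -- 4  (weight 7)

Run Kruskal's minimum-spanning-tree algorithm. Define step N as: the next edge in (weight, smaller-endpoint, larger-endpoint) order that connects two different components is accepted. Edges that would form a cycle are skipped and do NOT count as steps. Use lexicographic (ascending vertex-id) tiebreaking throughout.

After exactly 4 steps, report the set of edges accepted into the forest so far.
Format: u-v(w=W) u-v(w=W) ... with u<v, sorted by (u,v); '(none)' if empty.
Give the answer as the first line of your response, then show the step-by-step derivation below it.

0-2(w=9) 0-3(w=4) 1-2(w=12) 2-4(w=7)

step 1: add edge 0-3 (w=4); MST = {0-3(w=4)}
step 2: add edge 2-4 (w=7); MST = {0-3(w=4) 2-4(w=7)}
step 3: add edge 0-2 (w=9); MST = {0-2(w=9) 0-3(w=4) 2-4(w=7)}
step 4: add edge 1-2 (w=12); MST = {0-2(w=9) 0-3(w=4) 1-2(w=12) 2-4(w=7)}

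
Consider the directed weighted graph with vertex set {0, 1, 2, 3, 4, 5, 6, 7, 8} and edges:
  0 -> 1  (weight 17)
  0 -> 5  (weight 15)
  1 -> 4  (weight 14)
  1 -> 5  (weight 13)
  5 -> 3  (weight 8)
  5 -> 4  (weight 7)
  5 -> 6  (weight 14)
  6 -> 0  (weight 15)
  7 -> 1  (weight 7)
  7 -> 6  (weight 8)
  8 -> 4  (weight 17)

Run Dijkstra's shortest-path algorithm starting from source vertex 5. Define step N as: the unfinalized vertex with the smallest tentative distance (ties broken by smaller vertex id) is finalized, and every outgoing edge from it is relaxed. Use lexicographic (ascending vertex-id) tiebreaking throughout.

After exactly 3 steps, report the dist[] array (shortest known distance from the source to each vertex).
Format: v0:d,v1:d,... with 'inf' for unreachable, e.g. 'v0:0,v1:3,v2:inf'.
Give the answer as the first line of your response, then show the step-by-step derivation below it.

v0:inf,v1:inf,v2:inf,v3:8,v4:7,v5:0,v6:14,v7:inf,v8:inf

step 1: dist = v0:inf,v1:inf,v2:inf,v3:8,v4:7,v5:0,v6:14,v7:inf,v8:inf
step 2: dist = v0:inf,v1:inf,v2:inf,v3:8,v4:7,v5:0,v6:14,v7:inf,v8:inf
step 3: dist = v0:inf,v1:inf,v2:inf,v3:8,v4:7,v5:0,v6:14,v7:inf,v8:inf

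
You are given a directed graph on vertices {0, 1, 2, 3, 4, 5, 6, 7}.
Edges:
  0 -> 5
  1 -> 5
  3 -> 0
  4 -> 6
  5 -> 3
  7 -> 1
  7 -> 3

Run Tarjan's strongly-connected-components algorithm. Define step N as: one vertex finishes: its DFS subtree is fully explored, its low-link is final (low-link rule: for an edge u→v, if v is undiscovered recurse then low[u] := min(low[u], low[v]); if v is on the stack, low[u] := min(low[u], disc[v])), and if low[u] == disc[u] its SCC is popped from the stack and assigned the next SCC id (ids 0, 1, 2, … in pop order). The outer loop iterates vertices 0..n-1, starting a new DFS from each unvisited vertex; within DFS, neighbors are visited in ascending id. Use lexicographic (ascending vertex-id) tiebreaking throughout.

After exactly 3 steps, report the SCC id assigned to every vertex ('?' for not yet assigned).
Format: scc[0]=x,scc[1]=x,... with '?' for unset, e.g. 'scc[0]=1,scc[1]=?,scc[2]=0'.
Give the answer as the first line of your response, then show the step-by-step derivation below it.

scc[0]=0,scc[1]=?,scc[2]=?,scc[3]=0,scc[4]=?,scc[5]=0,scc[6]=?,scc[7]=?

step 1: low=(low[0]=0,low[1]=?,low[2]=?,low[3]=0,low[4]=?,low[5]=1,low[6]=?,low[7]=?); scc=(scc[0]=?,scc[1]=?,scc[2]=?,scc[3]=?,scc[4]=?,scc[5]=?,scc[6]=?,scc[7]=?)
step 2: low=(low[0]=0,low[1]=?,low[2]=?,low[3]=0,low[4]=?,low[5]=0,low[6]=?,low[7]=?); scc=(scc[0]=?,scc[1]=?,scc[2]=?,scc[3]=?,scc[4]=?,scc[5]=?,scc[6]=?,scc[7]=?)
step 3: low=(low[0]=0,low[1]=?,low[2]=?,low[3]=0,low[4]=?,low[5]=0,low[6]=?,low[7]=?); scc=(scc[0]=0,scc[1]=?,scc[2]=?,scc[3]=0,scc[4]=?,scc[5]=0,scc[6]=?,scc[7]=?)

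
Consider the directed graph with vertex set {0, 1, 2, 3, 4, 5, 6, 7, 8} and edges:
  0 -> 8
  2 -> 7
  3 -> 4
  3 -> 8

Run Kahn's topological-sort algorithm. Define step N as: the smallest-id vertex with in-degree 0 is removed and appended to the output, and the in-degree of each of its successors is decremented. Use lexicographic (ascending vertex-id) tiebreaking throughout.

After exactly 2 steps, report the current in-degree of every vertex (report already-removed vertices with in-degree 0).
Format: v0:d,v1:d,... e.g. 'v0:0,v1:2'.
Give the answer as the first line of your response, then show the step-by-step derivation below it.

v0:0,v1:0,v2:0,v3:0,v4:1,v5:0,v6:0,v7:1,v8:1

step 1: output 0; order=[0]; indeg=(0,0,0,0,1,0,0,1,1)
step 2: output 1; order=[0,1]; indeg=(0,0,0,0,1,0,0,1,1)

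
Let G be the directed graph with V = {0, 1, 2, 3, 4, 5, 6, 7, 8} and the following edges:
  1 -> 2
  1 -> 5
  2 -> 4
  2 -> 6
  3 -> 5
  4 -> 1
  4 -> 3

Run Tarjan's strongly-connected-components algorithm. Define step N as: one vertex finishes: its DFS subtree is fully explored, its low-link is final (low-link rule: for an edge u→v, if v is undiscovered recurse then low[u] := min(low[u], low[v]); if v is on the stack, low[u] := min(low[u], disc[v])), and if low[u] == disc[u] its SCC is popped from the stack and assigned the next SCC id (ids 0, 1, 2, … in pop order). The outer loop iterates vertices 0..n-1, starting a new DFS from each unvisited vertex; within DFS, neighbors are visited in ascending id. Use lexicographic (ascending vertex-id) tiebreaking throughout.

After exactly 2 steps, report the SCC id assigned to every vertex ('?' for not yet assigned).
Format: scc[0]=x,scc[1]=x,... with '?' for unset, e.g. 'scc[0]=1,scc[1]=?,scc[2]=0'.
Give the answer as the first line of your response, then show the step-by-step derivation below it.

scc[0]=0,scc[1]=?,scc[2]=?,scc[3]=?,scc[4]=?,scc[5]=1,scc[6]=?,scc[7]=?,scc[8]=?

step 1: low=(low[0]=0,low[1]=?,low[2]=?,low[3]=?,low[4]=?,low[5]=?,low[6]=?,low[7]=?,low[8]=?); scc=(scc[0]=0,scc[1]=?,scc[2]=?,scc[3]=?,scc[4]=?,scc[5]=?,scc[6]=?,scc[7]=?,scc[8]=?)
step 2: low=(low[0]=0,low[1]=1,low[2]=2,low[3]=4,low[4]=1,low[5]=5,low[6]=?,low[7]=?,low[8]=?); scc=(scc[0]=0,scc[1]=?,scc[2]=?,scc[3]=?,scc[4]=?,scc[5]=1,scc[6]=?,scc[7]=?,scc[8]=?)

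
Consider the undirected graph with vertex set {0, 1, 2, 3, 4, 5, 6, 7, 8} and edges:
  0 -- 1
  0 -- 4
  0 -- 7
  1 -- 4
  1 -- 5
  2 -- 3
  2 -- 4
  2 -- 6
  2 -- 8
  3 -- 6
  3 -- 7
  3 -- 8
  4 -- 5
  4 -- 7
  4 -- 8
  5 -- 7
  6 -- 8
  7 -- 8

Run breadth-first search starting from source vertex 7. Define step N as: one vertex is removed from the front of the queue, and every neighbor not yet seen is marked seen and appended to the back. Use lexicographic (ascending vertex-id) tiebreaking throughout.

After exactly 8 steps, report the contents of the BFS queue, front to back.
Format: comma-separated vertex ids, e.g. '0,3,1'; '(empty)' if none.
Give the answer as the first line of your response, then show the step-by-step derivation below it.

6

step 1: dequeue 7; queue=[0,3,4,5,8]; order=7
step 2: dequeue 0; queue=[3,4,5,8,1]; order=7,0
step 3: dequeue 3; queue=[4,5,8,1,2,6]; order=7,0,3
step 4: dequeue 4; queue=[5,8,1,2,6]; order=7,0,3,4
step 5: dequeue 5; queue=[8,1,2,6]; order=7,0,3,4,5
step 6: dequeue 8; queue=[1,2,6]; order=7,0,3,4,5,8
step 7: dequeue 1; queue=[2,6]; order=7,0,3,4,5,8,1
step 8: dequeue 2; queue=[6]; order=7,0,3,4,5,8,1,2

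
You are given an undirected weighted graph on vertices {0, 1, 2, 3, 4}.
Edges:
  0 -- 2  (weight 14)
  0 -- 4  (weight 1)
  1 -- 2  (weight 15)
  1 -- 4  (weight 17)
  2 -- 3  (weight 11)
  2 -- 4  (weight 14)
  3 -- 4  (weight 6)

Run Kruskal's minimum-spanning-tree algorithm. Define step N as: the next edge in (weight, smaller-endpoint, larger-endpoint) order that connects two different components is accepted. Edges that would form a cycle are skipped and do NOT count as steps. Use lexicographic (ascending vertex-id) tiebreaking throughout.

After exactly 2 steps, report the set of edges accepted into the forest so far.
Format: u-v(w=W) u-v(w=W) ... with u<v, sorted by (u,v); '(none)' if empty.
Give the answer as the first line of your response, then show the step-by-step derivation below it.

0-4(w=1) 3-4(w=6)

step 1: add edge 0-4 (w=1); MST = {0-4(w=1)}
step 2: add edge 3-4 (w=6); MST = {0-4(w=1) 3-4(w=6)}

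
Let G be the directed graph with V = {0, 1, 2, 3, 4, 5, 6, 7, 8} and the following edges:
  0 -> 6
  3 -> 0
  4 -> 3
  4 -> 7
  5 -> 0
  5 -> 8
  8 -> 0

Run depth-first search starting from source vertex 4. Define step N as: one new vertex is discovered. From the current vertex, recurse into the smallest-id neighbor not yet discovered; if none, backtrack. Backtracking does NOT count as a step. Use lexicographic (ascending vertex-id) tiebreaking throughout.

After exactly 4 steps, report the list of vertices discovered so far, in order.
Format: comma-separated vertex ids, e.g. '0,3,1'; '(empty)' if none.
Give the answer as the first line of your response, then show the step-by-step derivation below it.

4,3,0,6

step 1: discover 4; path=4; order=4
step 2: discover 3; path=4>3; order=4,3
step 3: discover 0; path=4>3>0; order=4,3,0
step 4: discover 6; path=4>3>0>6; order=4,3,0,6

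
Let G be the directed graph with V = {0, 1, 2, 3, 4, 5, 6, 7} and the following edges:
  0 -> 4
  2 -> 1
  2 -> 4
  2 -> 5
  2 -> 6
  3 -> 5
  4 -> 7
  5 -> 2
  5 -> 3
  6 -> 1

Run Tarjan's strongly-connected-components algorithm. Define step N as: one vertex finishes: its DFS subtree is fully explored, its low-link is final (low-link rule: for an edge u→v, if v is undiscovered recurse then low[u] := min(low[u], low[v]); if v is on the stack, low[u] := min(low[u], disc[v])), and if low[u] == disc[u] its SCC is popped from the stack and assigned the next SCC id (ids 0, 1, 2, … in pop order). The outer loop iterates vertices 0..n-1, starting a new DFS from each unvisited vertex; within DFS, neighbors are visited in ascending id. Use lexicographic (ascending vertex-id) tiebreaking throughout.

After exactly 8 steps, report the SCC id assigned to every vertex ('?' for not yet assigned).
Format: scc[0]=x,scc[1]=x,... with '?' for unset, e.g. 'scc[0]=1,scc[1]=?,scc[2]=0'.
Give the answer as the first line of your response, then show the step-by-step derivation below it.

scc[0]=2,scc[1]=3,scc[2]=5,scc[3]=5,scc[4]=1,scc[5]=5,scc[6]=4,scc[7]=0

step 1: low=(low[0]=0,low[1]=?,low[2]=?,low[3]=?,low[4]=1,low[5]=?,low[6]=?,low[7]=2); scc=(scc[0]=?,scc[1]=?,scc[2]=?,scc[3]=?,scc[4]=?,scc[5]=?,scc[6]=?,scc[7]=0)
step 2: low=(low[0]=0,low[1]=?,low[2]=?,low[3]=?,low[4]=1,low[5]=?,low[6]=?,low[7]=2); scc=(scc[0]=?,scc[1]=?,scc[2]=?,scc[3]=?,scc[4]=1,scc[5]=?,scc[6]=?,scc[7]=0)
step 3: low=(low[0]=0,low[1]=?,low[2]=?,low[3]=?,low[4]=1,low[5]=?,low[6]=?,low[7]=2); scc=(scc[0]=2,scc[1]=?,scc[2]=?,scc[3]=?,scc[4]=1,scc[5]=?,scc[6]=?,scc[7]=0)
step 4: low=(low[0]=0,low[1]=3,low[2]=?,low[3]=?,low[4]=1,low[5]=?,low[6]=?,low[7]=2); scc=(scc[0]=2,scc[1]=3,scc[2]=?,scc[3]=?,scc[4]=1,scc[5]=?,scc[6]=?,scc[7]=0)
step 5: low=(low[0]=0,low[1]=3,low[2]=4,low[3]=5,low[4]=1,low[5]=4,low[6]=?,low[7]=2); scc=(scc[0]=2,scc[1]=3,scc[2]=?,scc[3]=?,scc[4]=1,scc[5]=?,scc[6]=?,scc[7]=0)
step 6: low=(low[0]=0,low[1]=3,low[2]=4,low[3]=5,low[4]=1,low[5]=4,low[6]=?,low[7]=2); scc=(scc[0]=2,scc[1]=3,scc[2]=?,scc[3]=?,scc[4]=1,scc[5]=?,scc[6]=?,scc[7]=0)
step 7: low=(low[0]=0,low[1]=3,low[2]=4,low[3]=5,low[4]=1,low[5]=4,low[6]=7,low[7]=2); scc=(scc[0]=2,scc[1]=3,scc[2]=?,scc[3]=?,scc[4]=1,scc[5]=?,scc[6]=4,scc[7]=0)
step 8: low=(low[0]=0,low[1]=3,low[2]=4,low[3]=5,low[4]=1,low[5]=4,low[6]=7,low[7]=2); scc=(scc[0]=2,scc[1]=3,scc[2]=5,scc[3]=5,scc[4]=1,scc[5]=5,scc[6]=4,scc[7]=0)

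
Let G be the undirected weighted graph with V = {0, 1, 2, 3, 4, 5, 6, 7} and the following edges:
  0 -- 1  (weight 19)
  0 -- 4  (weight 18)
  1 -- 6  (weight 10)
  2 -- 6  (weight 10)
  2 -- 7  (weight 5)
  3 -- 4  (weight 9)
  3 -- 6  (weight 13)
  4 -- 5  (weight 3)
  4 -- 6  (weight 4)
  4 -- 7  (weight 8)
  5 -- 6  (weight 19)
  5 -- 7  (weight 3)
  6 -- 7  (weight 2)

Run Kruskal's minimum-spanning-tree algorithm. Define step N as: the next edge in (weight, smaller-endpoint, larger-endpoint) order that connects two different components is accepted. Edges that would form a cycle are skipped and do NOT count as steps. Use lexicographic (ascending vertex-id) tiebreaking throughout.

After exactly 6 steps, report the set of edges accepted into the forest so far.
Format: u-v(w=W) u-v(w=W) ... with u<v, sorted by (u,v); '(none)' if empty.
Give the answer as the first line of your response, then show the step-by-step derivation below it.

1-6(w=10) 2-7(w=5) 3-4(w=9) 4-5(w=3) 5-7(w=3) 6-7(w=2)

step 1: add edge 6-7 (w=2); MST = {6-7(w=2)}
step 2: add edge 4-5 (w=3); MST = {4-5(w=3) 6-7(w=2)}
step 3: add edge 5-7 (w=3); MST = {4-5(w=3) 5-7(w=3) 6-7(w=2)}
step 4: add edge 2-7 (w=5); MST = {2-7(w=5) 4-5(w=3) 5-7(w=3) 6-7(w=2)}
step 5: add edge 3-4 (w=9); MST = {2-7(w=5) 3-4(w=9) 4-5(w=3) 5-7(w=3) 6-7(w=2)}
step 6: add edge 1-6 (w=10); MST = {1-6(w=10) 2-7(w=5) 3-4(w=9) 4-5(w=3) 5-7(w=3) 6-7(w=2)}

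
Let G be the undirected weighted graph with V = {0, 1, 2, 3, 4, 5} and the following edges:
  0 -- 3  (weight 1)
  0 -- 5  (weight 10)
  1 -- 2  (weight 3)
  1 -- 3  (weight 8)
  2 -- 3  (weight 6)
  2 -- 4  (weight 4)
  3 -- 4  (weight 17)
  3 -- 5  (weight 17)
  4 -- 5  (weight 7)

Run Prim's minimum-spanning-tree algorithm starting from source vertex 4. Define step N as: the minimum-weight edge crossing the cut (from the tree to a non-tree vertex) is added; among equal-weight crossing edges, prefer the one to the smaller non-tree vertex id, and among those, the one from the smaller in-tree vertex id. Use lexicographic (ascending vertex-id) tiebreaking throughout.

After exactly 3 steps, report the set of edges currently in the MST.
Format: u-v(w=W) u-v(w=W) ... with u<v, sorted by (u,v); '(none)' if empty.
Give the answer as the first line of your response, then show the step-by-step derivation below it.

1-2(w=3) 2-3(w=6) 2-4(w=4)

step 1: add edge 2-4 (w=4); MST = {2-4(w=4)}
step 2: add edge 1-2 (w=3); MST = {1-2(w=3) 2-4(w=4)}
step 3: add edge 2-3 (w=6); MST = {1-2(w=3) 2-3(w=6) 2-4(w=4)}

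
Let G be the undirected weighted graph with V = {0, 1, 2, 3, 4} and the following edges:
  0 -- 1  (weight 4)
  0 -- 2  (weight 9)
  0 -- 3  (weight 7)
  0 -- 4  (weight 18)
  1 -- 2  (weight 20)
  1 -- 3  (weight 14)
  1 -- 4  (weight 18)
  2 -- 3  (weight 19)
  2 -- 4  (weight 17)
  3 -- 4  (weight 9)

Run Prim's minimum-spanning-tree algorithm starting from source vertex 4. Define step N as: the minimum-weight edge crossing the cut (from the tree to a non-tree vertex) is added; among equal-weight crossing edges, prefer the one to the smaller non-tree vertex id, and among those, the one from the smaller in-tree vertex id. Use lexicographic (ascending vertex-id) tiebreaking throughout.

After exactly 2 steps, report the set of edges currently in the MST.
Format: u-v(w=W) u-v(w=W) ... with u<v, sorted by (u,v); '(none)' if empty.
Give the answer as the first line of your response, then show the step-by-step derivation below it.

0-3(w=7) 3-4(w=9)

step 1: add edge 3-4 (w=9); MST = {3-4(w=9)}
step 2: add edge 0-3 (w=7); MST = {0-3(w=7) 3-4(w=9)}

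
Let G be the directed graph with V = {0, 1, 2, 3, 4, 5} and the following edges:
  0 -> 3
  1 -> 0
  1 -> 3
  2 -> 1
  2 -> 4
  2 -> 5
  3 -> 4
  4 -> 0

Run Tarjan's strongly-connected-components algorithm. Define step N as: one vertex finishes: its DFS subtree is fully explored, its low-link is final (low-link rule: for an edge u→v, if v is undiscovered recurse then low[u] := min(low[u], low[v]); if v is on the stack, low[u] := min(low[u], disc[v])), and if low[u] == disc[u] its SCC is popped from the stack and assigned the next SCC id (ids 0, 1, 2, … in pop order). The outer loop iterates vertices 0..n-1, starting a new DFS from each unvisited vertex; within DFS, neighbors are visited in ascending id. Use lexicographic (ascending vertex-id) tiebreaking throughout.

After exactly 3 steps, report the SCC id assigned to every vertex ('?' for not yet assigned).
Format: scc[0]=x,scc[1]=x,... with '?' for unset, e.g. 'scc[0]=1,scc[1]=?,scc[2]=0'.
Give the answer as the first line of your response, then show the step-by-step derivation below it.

scc[0]=0,scc[1]=?,scc[2]=?,scc[3]=0,scc[4]=0,scc[5]=?

step 1: low=(low[0]=0,low[1]=?,low[2]=?,low[3]=1,low[4]=0,low[5]=?); scc=(scc[0]=?,scc[1]=?,scc[2]=?,scc[3]=?,scc[4]=?,scc[5]=?)
step 2: low=(low[0]=0,low[1]=?,low[2]=?,low[3]=0,low[4]=0,low[5]=?); scc=(scc[0]=?,scc[1]=?,scc[2]=?,scc[3]=?,scc[4]=?,scc[5]=?)
step 3: low=(low[0]=0,low[1]=?,low[2]=?,low[3]=0,low[4]=0,low[5]=?); scc=(scc[0]=0,scc[1]=?,scc[2]=?,scc[3]=0,scc[4]=0,scc[5]=?)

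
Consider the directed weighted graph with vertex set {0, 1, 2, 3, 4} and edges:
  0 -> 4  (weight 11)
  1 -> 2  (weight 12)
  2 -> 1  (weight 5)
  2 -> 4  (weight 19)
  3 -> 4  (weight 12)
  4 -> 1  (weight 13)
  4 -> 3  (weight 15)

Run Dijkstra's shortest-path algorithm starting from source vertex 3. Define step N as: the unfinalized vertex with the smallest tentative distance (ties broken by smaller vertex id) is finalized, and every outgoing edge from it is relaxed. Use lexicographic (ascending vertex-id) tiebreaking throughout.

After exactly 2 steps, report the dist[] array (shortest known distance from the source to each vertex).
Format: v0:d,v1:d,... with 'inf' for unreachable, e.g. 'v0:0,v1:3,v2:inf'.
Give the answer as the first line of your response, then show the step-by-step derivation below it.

v0:inf,v1:25,v2:inf,v3:0,v4:12

step 1: dist = v0:inf,v1:inf,v2:inf,v3:0,v4:12
step 2: dist = v0:inf,v1:25,v2:inf,v3:0,v4:12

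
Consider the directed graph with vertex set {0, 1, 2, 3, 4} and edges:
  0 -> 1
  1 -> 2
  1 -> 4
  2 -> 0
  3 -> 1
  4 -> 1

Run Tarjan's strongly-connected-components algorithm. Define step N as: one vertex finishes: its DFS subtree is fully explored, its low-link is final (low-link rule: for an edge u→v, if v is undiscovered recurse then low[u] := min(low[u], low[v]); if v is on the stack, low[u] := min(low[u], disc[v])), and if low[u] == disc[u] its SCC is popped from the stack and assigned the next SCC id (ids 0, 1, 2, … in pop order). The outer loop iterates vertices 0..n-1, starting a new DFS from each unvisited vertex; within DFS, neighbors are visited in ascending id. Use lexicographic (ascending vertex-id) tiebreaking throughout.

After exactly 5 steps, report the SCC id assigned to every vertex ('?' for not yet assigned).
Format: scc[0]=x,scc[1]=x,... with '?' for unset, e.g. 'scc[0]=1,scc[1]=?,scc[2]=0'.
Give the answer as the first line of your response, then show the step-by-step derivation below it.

scc[0]=0,scc[1]=0,scc[2]=0,scc[3]=1,scc[4]=0

step 1: low=(low[0]=0,low[1]=1,low[2]=0,low[3]=?,low[4]=?); scc=(scc[0]=?,scc[1]=?,scc[2]=?,scc[3]=?,scc[4]=?)
step 2: low=(low[0]=0,low[1]=0,low[2]=0,low[3]=?,low[4]=1); scc=(scc[0]=?,scc[1]=?,scc[2]=?,scc[3]=?,scc[4]=?)
step 3: low=(low[0]=0,low[1]=0,low[2]=0,low[3]=?,low[4]=1); scc=(scc[0]=?,scc[1]=?,scc[2]=?,scc[3]=?,scc[4]=?)
step 4: low=(low[0]=0,low[1]=0,low[2]=0,low[3]=?,low[4]=1); scc=(scc[0]=0,scc[1]=0,scc[2]=0,scc[3]=?,scc[4]=0)
step 5: low=(low[0]=0,low[1]=0,low[2]=0,low[3]=4,low[4]=1); scc=(scc[0]=0,scc[1]=0,scc[2]=0,scc[3]=1,scc[4]=0)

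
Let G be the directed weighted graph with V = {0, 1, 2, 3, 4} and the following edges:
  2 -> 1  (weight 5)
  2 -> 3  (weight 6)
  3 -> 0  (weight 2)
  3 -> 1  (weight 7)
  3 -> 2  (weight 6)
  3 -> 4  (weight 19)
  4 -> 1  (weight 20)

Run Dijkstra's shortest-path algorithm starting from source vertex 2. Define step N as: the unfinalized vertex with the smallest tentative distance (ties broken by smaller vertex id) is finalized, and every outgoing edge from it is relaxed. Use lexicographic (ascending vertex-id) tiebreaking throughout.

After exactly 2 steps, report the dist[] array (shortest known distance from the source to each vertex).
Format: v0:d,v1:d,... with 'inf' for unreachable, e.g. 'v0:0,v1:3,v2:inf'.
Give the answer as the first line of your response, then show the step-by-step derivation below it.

v0:inf,v1:5,v2:0,v3:6,v4:inf

step 1: dist = v0:inf,v1:5,v2:0,v3:6,v4:inf
step 2: dist = v0:inf,v1:5,v2:0,v3:6,v4:inf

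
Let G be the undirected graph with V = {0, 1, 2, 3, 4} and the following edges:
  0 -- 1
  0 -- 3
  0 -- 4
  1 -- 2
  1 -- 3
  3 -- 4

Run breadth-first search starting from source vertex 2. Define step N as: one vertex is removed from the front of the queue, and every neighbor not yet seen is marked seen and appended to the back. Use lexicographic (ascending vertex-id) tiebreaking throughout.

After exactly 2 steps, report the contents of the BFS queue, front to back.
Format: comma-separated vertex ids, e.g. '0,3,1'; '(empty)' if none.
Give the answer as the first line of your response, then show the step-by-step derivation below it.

0,3

step 1: dequeue 2; queue=[1]; order=2
step 2: dequeue 1; queue=[0,3]; order=2,1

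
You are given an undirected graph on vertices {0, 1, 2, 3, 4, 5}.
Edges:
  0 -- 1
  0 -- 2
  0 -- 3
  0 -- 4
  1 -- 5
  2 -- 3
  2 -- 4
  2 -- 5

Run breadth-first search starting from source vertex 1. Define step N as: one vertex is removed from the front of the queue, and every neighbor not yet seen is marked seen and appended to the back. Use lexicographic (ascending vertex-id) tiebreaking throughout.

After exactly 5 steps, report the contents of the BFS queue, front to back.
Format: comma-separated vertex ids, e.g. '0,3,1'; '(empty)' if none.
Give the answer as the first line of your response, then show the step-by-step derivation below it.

4

step 1: dequeue 1; queue=[0,5]; order=1
step 2: dequeue 0; queue=[5,2,3,4]; order=1,0
step 3: dequeue 5; queue=[2,3,4]; order=1,0,5
step 4: dequeue 2; queue=[3,4]; order=1,0,5,2
step 5: dequeue 3; queue=[4]; order=1,0,5,2,3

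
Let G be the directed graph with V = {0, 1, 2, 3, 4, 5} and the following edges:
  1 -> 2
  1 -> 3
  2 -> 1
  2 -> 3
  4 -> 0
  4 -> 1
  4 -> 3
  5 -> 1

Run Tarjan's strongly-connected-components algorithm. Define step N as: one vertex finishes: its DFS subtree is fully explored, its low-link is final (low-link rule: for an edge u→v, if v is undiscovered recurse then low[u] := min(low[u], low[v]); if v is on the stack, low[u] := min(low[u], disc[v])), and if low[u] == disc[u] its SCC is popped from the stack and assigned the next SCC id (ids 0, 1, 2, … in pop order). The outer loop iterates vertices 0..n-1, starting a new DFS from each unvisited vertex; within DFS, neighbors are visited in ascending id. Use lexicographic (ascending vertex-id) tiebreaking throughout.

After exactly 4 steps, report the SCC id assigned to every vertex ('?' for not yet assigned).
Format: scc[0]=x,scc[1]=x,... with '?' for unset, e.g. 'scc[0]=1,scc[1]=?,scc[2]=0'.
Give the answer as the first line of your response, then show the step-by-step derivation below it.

scc[0]=0,scc[1]=2,scc[2]=2,scc[3]=1,scc[4]=?,scc[5]=?

step 1: low=(low[0]=0,low[1]=?,low[2]=?,low[3]=?,low[4]=?,low[5]=?); scc=(scc[0]=0,scc[1]=?,scc[2]=?,scc[3]=?,scc[4]=?,scc[5]=?)
step 2: low=(low[0]=0,low[1]=1,low[2]=1,low[3]=3,low[4]=?,low[5]=?); scc=(scc[0]=0,scc[1]=?,scc[2]=?,scc[3]=1,scc[4]=?,scc[5]=?)
step 3: low=(low[0]=0,low[1]=1,low[2]=1,low[3]=3,low[4]=?,low[5]=?); scc=(scc[0]=0,scc[1]=?,scc[2]=?,scc[3]=1,scc[4]=?,scc[5]=?)
step 4: low=(low[0]=0,low[1]=1,low[2]=1,low[3]=3,low[4]=?,low[5]=?); scc=(scc[0]=0,scc[1]=2,scc[2]=2,scc[3]=1,scc[4]=?,scc[5]=?)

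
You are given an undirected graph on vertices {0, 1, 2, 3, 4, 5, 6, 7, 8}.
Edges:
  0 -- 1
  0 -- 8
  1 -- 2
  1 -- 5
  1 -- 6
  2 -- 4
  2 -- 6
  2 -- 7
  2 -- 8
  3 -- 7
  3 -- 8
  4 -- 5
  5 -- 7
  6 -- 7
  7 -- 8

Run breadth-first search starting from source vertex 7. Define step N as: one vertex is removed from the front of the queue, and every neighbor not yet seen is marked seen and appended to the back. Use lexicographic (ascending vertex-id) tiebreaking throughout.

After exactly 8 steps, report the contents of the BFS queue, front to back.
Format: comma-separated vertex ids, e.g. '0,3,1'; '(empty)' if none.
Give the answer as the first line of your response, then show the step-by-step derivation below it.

0

step 1: dequeue 7; queue=[2,3,5,6,8]; order=7
step 2: dequeue 2; queue=[3,5,6,8,1,4]; order=7,2
step 3: dequeue 3; queue=[5,6,8,1,4]; order=7,2,3
step 4: dequeue 5; queue=[6,8,1,4]; order=7,2,3,5
step 5: dequeue 6; queue=[8,1,4]; order=7,2,3,5,6
step 6: dequeue 8; queue=[1,4,0]; order=7,2,3,5,6,8
step 7: dequeue 1; queue=[4,0]; order=7,2,3,5,6,8,1
step 8: dequeue 4; queue=[0]; order=7,2,3,5,6,8,1,4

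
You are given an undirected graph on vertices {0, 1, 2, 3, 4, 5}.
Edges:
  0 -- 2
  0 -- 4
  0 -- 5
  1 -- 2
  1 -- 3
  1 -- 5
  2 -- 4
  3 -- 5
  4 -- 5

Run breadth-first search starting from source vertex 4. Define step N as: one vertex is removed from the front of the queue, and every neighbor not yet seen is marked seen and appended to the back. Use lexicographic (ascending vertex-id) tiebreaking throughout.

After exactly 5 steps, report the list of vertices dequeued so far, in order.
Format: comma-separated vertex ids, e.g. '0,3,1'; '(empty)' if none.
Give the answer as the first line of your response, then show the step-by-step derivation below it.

4,0,2,5,1

step 1: dequeue 4; queue=[0,2,5]; order=4
step 2: dequeue 0; queue=[2,5]; order=4,0
step 3: dequeue 2; queue=[5,1]; order=4,0,2
step 4: dequeue 5; queue=[1,3]; order=4,0,2,5
step 5: dequeue 1; queue=[3]; order=4,0,2,5,1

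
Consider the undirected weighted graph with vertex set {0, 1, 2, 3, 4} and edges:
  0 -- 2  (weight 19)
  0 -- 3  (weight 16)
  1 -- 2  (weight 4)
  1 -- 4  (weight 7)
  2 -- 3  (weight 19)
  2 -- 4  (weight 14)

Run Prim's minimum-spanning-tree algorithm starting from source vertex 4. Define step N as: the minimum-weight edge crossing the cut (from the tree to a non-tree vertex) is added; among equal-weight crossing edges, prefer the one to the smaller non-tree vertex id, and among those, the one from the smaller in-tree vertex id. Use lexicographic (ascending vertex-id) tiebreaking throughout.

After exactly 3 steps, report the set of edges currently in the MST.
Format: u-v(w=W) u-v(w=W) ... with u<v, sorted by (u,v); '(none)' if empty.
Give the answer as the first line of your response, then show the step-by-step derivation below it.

0-2(w=19) 1-2(w=4) 1-4(w=7)

step 1: add edge 1-4 (w=7); MST = {1-4(w=7)}
step 2: add edge 1-2 (w=4); MST = {1-2(w=4) 1-4(w=7)}
step 3: add edge 0-2 (w=19); MST = {0-2(w=19) 1-2(w=4) 1-4(w=7)}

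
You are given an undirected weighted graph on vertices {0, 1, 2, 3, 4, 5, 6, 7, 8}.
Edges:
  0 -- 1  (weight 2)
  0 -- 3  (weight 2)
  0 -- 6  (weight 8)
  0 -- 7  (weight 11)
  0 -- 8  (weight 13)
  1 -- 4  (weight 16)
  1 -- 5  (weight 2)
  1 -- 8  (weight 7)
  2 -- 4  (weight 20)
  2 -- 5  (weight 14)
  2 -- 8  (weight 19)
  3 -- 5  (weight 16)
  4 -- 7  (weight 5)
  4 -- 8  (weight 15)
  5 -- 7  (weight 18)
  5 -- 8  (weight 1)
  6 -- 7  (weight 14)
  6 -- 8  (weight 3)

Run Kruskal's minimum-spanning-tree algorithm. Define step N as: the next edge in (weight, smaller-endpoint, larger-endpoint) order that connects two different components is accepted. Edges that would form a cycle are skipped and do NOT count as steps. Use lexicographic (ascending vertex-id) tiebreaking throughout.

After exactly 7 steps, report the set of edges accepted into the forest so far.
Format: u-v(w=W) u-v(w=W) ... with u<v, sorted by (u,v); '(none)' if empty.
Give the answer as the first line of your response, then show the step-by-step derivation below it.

0-1(w=2) 0-3(w=2) 0-7(w=11) 1-5(w=2) 4-7(w=5) 5-8(w=1) 6-8(w=3)

step 1: add edge 5-8 (w=1); MST = {5-8(w=1)}
step 2: add edge 0-1 (w=2); MST = {0-1(w=2) 5-8(w=1)}
step 3: add edge 0-3 (w=2); MST = {0-1(w=2) 0-3(w=2) 5-8(w=1)}
step 4: add edge 1-5 (w=2); MST = {0-1(w=2) 0-3(w=2) 1-5(w=2) 5-8(w=1)}
step 5: add edge 6-8 (w=3); MST = {0-1(w=2) 0-3(w=2) 1-5(w=2) 5-8(w=1) 6-8(w=3)}
step 6: add edge 4-7 (w=5); MST = {0-1(w=2) 0-3(w=2) 1-5(w=2) 4-7(w=5) 5-8(w=1) 6-8(w=3)}
step 7: add edge 0-7 (w=11); MST = {0-1(w=2) 0-3(w=2) 0-7(w=11) 1-5(w=2) 4-7(w=5) 5-8(w=1) 6-8(w=3)}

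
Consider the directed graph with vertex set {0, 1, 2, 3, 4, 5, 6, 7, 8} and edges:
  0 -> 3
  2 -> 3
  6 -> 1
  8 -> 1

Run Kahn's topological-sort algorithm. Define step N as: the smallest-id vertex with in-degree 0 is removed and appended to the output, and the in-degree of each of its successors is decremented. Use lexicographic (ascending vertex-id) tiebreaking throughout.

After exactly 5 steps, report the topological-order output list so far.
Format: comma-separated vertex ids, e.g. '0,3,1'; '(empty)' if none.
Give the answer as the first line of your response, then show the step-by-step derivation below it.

0,2,3,4,5

step 1: output 0; order=[0]; indeg=(0,2,0,1,0,0,0,0,0)
step 2: output 2; order=[0,2]; indeg=(0,2,0,0,0,0,0,0,0)
step 3: output 3; order=[0,2,3]; indeg=(0,2,0,0,0,0,0,0,0)
step 4: output 4; order=[0,2,3,4]; indeg=(0,2,0,0,0,0,0,0,0)
step 5: output 5; order=[0,2,3,4,5]; indeg=(0,2,0,0,0,0,0,0,0)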